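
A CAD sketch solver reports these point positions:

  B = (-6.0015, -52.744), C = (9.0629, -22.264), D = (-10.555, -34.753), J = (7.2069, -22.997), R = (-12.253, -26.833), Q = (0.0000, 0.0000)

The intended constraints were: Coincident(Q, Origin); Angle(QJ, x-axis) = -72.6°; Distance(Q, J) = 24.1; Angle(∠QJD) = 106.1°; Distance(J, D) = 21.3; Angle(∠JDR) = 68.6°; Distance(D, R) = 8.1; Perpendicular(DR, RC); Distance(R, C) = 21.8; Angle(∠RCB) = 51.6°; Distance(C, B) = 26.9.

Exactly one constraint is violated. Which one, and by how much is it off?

Distance(C, B) = 26.9 — off by 7.10.

Q = (0.00, 0.00) ✓; QJ at -72.60° ✓; |QJ| = 24.10 ✓; ∠QJD = 106.1° ✓; |JD| = 21.30 ✓; ∠JDR = 68.60° ✓; |DR| = 8.100 ✓; ∠(DR, RC) = 90.00° ✓; |RC| = 21.80 ✓; ∠RCB = 51.60° ✓; |CB| = 34.00 ✗.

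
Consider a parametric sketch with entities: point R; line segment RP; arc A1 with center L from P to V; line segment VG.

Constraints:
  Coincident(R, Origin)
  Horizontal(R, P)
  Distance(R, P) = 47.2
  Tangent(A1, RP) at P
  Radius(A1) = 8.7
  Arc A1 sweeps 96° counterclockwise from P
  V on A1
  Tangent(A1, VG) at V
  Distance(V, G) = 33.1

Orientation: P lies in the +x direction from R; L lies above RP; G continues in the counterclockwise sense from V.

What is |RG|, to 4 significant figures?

67.48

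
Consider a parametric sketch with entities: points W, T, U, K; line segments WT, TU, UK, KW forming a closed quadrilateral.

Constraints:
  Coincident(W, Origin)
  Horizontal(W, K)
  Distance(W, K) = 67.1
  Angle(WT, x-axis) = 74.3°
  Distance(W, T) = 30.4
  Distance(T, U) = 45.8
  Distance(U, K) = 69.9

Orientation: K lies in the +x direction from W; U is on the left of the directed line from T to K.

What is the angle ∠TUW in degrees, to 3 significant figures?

10.1°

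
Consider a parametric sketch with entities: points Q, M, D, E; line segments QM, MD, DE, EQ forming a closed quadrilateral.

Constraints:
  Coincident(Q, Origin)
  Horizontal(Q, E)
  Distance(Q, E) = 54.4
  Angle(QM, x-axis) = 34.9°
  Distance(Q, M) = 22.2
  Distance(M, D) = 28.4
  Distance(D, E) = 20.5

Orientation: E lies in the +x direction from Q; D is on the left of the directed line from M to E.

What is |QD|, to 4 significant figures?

49.62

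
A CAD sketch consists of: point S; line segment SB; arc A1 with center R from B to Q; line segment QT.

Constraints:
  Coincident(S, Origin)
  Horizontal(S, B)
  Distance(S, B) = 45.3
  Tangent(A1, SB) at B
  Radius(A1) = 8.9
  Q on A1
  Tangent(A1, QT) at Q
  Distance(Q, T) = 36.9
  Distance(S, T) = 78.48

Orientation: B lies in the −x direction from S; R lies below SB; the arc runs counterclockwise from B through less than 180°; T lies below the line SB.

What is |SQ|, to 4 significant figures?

53.77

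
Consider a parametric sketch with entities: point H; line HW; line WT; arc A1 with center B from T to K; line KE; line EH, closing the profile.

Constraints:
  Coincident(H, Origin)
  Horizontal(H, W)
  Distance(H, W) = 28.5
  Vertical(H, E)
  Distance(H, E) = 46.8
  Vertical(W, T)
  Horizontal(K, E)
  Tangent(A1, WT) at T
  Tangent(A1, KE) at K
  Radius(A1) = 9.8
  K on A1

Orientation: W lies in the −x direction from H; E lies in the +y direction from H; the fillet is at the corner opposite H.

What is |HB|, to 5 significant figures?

41.457

H and E share the same x with |HE| = 46.8 and E on the +y side, so E = (0.0000, 46.800). The virtual corner opposite H is at (-28.500, 46.800). Tangency of A1 to WT means the radius BT is perpendicular to WT and the tangent condition forces BK to be normal to KE, with radius 9.8, so the center B sits 9.8 in from both sides at B = (-18.700, 37.000). Then |HB| = |B − H| = 41.457.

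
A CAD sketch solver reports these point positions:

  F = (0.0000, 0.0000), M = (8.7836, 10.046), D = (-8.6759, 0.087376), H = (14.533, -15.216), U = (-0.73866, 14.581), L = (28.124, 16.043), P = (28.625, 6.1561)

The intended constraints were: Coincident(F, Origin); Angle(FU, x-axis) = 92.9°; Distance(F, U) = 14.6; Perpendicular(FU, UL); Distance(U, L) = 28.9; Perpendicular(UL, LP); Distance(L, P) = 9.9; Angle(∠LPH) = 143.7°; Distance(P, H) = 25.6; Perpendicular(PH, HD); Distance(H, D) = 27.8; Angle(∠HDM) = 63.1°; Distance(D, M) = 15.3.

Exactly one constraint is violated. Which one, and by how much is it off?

Distance(D, M) = 15.3 — off by 4.80.

F = (0.00, 0.00) ✓; FU at 92.90° ✓; |FU| = 14.60 ✓; ∠(FU, UL) = 90.00° ✓; |UL| = 28.90 ✓; ∠(UL, LP) = 90.00° ✓; |LP| = 9.900 ✓; ∠LPH = 143.7° ✓; |PH| = 25.60 ✓; ∠(PH, HD) = 90.00° ✓; |HD| = 27.80 ✓; ∠HDM = 63.10° ✓; |DM| = 20.10 ✗.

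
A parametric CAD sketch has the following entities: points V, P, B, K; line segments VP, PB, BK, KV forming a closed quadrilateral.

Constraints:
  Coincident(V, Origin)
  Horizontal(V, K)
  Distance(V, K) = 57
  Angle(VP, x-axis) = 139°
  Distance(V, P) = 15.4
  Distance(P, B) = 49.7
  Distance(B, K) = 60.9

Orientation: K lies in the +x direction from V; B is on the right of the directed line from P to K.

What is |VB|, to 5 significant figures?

36.515

V is at the origin; V and K share the same y with |VK| = 57.0 and K in +x, so K = (57.0, 0). VP runs at 139.0° with |VP| = 15.4, so P = (-11.623, 10.103). B is determined by |PB| = 49.7 and |BK| = 60.9 together: it lies at the intersection of circle(P, 49.7) and circle(K, 60.9). With |PK| = 69.362, the foot of the radical line on PK is 25.752 from P and the perpendicular offset is √(49.7² − 25.752²) = 42.508. Taking the right-of-PK solution: B = (7.6629, -35.702).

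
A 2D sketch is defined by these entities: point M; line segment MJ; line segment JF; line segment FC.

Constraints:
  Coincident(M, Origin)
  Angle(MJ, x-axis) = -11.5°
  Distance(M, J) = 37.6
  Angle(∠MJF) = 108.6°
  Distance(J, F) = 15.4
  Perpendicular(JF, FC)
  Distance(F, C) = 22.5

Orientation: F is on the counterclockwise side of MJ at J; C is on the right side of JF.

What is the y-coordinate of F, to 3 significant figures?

5.83

M is at the origin; MJ runs at -11.5° with length 37.6, so J = 37.6·(cos -11.5°, sin -11.5°) = (36.8, -7.50). ∠MJF = 108.6°, so JF runs at -11.5° + (180° − 108.6°) = 59.9° from the x-axis; with |JF| = 15.4, F = J + 15.4·(cos 59.9°, sin 59.9°) = (44.6, 5.83). So F.y = 5.83.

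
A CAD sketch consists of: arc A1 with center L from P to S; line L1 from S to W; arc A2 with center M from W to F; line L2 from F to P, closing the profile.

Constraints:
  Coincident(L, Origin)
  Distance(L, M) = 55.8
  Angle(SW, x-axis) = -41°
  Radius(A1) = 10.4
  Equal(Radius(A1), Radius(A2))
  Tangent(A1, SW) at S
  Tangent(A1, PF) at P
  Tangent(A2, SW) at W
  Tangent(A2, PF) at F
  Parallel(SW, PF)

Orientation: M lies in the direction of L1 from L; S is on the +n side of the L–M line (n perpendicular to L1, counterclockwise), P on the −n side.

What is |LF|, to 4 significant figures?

56.76

The slot axis is L1's direction at -41.0°, so u = (cos -41.0°, sin -41.0°) = (0.7547, -0.6561) and n = (−sin -41.0°, cos -41.0°) = (0.6561, 0.7547). L is at the origin and M lies 55.8 along u from L, so M = 55.8·u = (42.11, -36.61). Tangency of A1 to both parallel lines with radius 10.4 puts S and P at L ± 10.4·n: S = (6.823, 7.849), P = (-6.823, -7.849). Equal radii place W and F the same way about M: W = M + 10.4·n = (48.94, -28.76), F = M − 10.4·n = (35.29, -44.46). Then |LF| = |F − L| = 56.76.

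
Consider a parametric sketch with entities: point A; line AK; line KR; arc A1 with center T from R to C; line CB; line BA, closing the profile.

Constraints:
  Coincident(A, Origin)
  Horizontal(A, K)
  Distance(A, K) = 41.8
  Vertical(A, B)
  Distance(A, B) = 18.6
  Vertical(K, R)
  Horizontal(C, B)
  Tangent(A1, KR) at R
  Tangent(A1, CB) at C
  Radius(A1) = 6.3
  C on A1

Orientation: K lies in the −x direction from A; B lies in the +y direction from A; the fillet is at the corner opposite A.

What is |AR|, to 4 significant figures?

43.57

A is at the origin; AK is horizontal with |AK| = 41.8 and K on the −x side, so K = (-41.80, 0.000). A and B share the same x with |AB| = 18.6 and B on the +y side, so B = (0.000, 18.60). The virtual corner opposite A is at (-41.80, 18.60). The tangent condition forces TR to be normal to KR and tangency of A1 to CB means the radius TC is perpendicular to CB, with radius 6.3, so the center T sits 6.3 in from both sides at T = (-35.50, 12.30). That places the tangent points at R = (-41.80, 12.30) on KR and C = (-35.50, 18.60) on CB. Then |AR| = |R − A| = 43.57.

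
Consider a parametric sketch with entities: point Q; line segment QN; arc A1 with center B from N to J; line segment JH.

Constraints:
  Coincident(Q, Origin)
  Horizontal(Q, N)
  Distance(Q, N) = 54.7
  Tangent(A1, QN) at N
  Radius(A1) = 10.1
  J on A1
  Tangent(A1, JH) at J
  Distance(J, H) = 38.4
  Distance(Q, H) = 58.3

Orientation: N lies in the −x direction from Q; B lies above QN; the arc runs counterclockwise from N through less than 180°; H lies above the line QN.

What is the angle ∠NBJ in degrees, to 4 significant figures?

77.54°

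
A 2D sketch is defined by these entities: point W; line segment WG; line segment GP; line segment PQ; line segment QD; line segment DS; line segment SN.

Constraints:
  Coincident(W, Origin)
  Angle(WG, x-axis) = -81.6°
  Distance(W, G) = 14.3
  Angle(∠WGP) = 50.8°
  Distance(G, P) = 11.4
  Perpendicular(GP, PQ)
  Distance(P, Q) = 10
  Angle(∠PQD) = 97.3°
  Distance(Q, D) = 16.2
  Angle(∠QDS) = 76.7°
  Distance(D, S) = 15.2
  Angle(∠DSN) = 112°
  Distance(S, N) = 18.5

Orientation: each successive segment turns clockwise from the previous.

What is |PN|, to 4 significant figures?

8.801

W is at the origin; WG runs at -81.6° with length 14.3, so G = (2.089, -14.15). ∠WGP = 50.8° gives GP at 149.2° from the x-axis; with |GP| = 11.4, P = (-7.703, -8.309). GP is perpendicular to PQ, so PQ runs at 59.20°; with |PQ| = 10.0, Q = (-2.583, 0.2803). ∠PQD = 97.3° gives QD at -23.50° from the x-axis; with |QD| = 16.2, D = (12.27, -6.179). ∠QDS = 76.7° gives DS at -126.8° from the x-axis; with |DS| = 15.2, S = (3.168, -18.35). ∠DSN = 112.0° gives SN at 165.2° from the x-axis; with |SN| = 18.5, N = (-14.72, -13.62). Then |PN| = |N − P| = 8.801.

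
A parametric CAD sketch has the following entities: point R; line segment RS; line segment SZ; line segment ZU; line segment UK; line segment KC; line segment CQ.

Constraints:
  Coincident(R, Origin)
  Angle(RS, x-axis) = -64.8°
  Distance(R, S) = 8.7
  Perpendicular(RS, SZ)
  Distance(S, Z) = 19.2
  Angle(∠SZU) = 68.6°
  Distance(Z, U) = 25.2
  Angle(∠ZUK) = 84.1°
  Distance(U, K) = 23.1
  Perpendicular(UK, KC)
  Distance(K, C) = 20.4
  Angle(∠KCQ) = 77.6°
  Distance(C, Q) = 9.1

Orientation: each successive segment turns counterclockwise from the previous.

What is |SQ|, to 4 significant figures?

5.862

R is at the origin; RS runs at -64.8° with length 8.7, so S = (3.704, -7.872). RS ⟂ SZ, so SZ runs at 25.20°; with |SZ| = 19.2, Z = (21.08, 0.3030). ∠SZU = 68.6° gives ZU at 136.6° from the x-axis; with |ZU| = 25.2, U = (2.767, 17.62). ∠ZUK = 84.1° gives UK at -127.5° from the x-axis; with |UK| = 23.1, K = (-11.30, -0.7089). The perpendicularity gives KC at right angles to UK, so KC runs at -37.50°; with |KC| = 20.4, C = (4.889, -13.13). ∠KCQ = 77.6° gives CQ at 64.90° from the x-axis; with |CQ| = 9.1, Q = (8.750, -4.887). Then |SQ| = |Q − S| = 5.862.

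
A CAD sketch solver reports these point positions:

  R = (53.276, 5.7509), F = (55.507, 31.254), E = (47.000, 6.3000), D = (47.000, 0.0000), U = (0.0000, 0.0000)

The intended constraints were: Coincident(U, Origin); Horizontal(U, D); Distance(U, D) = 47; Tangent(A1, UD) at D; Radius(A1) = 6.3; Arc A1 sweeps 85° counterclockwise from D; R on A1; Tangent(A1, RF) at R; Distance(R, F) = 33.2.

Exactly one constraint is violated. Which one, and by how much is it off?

Distance(R, F) = 33.2 — off by 7.60.

U = (0.00, 0.00) ✓; U.y = 0.00, D.y = 0.00 ✓; |UD| = 47.00 ✓; ∠(ED, DU) = 90.00° ✓; |ED| = 6.300 ✓; bearing(E→R) − bearing(E→D) = 85.00° ✓; |ER| = 6.300 ✓; ∠(ER, RF) = 90.00° ✓; |RF| = 25.60 ✗.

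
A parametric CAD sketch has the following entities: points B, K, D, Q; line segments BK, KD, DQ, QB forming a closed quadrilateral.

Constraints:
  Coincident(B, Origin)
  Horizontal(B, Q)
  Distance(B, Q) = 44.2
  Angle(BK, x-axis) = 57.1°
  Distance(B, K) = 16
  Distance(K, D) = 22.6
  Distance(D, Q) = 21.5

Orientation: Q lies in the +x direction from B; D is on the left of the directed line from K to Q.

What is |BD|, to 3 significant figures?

35.4

B is at the origin; BQ is horizontal with |BQ| = 44.2 and Q in +x, so Q = (44.2, 0). BK runs at 57.1° with |BK| = 16.0, so K = (8.69, 13.4). D is determined by |KD| = 22.6 and |DQ| = 21.5 together: it lies at the intersection of circle(K, 22.6) and circle(Q, 21.5). With |KQ| = 38.0, the foot of the radical line on KQ is 19.6 from K and the perpendicular offset is √(22.6² − 19.6²) = 11.2. Taking the left-of-KQ solution: D = (31.0, 17.0).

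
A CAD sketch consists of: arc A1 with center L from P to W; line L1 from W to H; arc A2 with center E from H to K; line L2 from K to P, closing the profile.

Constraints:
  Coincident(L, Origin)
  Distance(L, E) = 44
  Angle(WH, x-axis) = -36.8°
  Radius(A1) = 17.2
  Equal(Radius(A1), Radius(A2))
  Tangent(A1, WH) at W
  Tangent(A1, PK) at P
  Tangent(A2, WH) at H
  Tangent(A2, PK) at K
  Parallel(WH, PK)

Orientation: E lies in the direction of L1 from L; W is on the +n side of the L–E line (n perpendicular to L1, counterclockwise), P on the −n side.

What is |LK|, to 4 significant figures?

47.24

The slot axis is L1's direction at -36.8°, so u = (cos -36.8°, sin -36.8°) = (0.8007, -0.5990) and n = (−sin -36.8°, cos -36.8°) = (0.5990, 0.8007). L is at the origin and E lies 44.0 along u from L, so E = 44.0·u = (35.23, -26.36). Tangency of A1 to both parallel lines with radius 17.2 puts W and P at L ± 17.2·n: W = (10.30, 13.77), P = (-10.30, -13.77). Equal radii place H and K the same way about E: H = E + 17.2·n = (45.54, -12.58), K = E − 17.2·n = (24.93, -40.13). Then |LK| = |K − L| = 47.24.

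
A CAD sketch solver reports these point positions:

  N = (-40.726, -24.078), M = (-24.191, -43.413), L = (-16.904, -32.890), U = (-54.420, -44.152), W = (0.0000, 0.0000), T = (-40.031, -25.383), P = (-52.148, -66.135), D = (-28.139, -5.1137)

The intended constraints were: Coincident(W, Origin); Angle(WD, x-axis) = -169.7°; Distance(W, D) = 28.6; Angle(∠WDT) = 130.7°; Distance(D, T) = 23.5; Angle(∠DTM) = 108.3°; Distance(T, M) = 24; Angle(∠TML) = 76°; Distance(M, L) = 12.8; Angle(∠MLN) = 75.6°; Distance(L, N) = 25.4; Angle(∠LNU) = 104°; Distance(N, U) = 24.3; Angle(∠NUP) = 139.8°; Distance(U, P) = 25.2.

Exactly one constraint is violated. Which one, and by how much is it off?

Distance(U, P) = 25.2 — off by 3.10.

W = (0.00, 0.00) ✓; WD at -169.7° ✓; |WD| = 28.60 ✓; ∠WDT = 130.7° ✓; |DT| = 23.50 ✓; ∠DTM = 108.3° ✓; |TM| = 24.00 ✓; ∠TML = 76.00° ✓; |ML| = 12.80 ✓; ∠MLN = 75.60° ✓; |LN| = 25.40 ✓; ∠LNU = 104.0° ✓; |NU| = 24.30 ✓; ∠NUP = 139.8° ✓; |UP| = 22.10 ✗.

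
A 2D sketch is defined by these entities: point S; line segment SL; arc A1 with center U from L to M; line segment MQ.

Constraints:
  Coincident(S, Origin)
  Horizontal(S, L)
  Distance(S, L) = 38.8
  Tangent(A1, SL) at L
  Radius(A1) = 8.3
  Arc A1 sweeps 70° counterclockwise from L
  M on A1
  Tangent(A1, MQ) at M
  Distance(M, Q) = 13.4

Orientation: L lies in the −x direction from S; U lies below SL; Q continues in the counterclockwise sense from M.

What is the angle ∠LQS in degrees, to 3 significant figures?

36.1°

S is at the origin; S and L share the same y with |SL| = 38.8 and L on the −x side, so L = (-38.8, 0.00). A1 meets SL tangentially, so UL is at right angles to SL, so U = L + (0, -8.3) = (-38.8, -8.30). On A1, L sits at bearing 90° from U; a 70° counterclockwise sweep puts M at bearing 160°, so M = U + 8.3·(cos 160°, sin 160°) = (-46.6, -5.46). Since A1 is tangent to MQ there, UM ⟂ MQ, so MQ runs along (−sin 160°, cos 160°); with |MQ| = 13.4, Q = (-51.2, -18.1). Then cos ∠LQS = QL·QS / (|QL||QS|), giving 36.1°.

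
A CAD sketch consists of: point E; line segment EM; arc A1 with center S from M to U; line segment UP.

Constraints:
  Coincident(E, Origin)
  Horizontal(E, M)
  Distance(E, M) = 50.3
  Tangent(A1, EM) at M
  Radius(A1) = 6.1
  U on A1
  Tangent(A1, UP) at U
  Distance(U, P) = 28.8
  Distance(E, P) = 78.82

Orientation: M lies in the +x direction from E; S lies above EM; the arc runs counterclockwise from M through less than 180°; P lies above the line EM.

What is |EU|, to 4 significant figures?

54.26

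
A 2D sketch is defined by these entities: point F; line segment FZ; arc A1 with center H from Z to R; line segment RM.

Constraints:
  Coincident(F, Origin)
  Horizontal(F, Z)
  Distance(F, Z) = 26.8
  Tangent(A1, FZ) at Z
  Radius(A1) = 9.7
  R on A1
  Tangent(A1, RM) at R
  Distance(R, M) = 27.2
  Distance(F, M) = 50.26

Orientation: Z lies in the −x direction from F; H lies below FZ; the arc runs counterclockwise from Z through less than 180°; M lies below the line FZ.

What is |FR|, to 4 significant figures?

38.02

F is at the origin; FZ is horizontal with |FZ| = 26.8 and Z on the −x side, so Z = (-26.80, 0.000). Since A1 is tangent to FZ there, HZ ⟂ FZ, so H = Z + (0, -9.7) = (-26.80, -9.700). Since HR ⟂ RM (tangency), |HM| = √(9.7² + 27.2²) = 28.88 regardless of where R sits on A1. So M lies on both circle(F, 50.26) and circle(H, 28.88); the below-FZ intersection is M = (-33.01, -37.90). R is the foot of the tangent from M: R = (-36.42, -10.92).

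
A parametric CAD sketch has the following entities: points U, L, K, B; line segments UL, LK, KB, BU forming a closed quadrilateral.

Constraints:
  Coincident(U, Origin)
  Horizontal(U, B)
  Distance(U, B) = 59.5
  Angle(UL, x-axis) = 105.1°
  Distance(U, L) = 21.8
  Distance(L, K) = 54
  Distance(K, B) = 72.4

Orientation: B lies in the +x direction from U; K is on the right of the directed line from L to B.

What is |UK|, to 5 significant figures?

33.321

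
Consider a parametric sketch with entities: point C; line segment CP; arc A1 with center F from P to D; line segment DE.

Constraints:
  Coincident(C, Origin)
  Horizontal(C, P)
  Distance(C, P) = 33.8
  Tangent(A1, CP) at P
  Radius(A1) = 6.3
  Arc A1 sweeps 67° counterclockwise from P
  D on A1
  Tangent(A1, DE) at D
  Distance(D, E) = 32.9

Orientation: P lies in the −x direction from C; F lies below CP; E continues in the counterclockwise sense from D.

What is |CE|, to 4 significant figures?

62.58

C is at the origin; CP is horizontal with |CP| = 33.8 and P on the −x side, so P = (-33.80, 0.000). Since A1 is tangent to CP there, FP ⟂ CP, so F = P + (0, -6.3) = (-33.80, -6.300). On A1, P sits at bearing 90° from F; a 67° counterclockwise sweep puts D at bearing 157°, so D = F + 6.3·(cos 157°, sin 157°) = (-39.60, -3.838). A1 meets DE tangentially, so FD is at right angles to DE, so DE runs along (−sin 157°, cos 157°); with |DE| = 32.9, E = (-52.45, -34.12). Then |CE| = |E − C| = 62.58.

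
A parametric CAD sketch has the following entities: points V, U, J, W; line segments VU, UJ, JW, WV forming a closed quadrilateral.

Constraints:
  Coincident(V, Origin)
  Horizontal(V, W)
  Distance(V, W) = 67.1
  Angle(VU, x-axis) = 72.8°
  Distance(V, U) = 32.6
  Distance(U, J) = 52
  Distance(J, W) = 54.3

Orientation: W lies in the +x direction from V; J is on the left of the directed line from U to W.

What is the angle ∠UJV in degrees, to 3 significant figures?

18.0°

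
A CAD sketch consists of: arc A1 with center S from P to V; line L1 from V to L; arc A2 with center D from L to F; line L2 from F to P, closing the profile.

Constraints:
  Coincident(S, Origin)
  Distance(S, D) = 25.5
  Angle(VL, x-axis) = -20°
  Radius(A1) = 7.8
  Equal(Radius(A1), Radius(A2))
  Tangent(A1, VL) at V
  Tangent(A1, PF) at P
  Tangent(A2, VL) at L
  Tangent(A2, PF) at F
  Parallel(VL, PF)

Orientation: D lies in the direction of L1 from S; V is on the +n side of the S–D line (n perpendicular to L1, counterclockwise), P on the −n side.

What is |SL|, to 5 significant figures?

26.666

The slot axis is L1's direction at -20.0°, so u = (cos -20.0°, sin -20.0°) = (0.93969, -0.34202) and n = (−sin -20.0°, cos -20.0°) = (0.34202, 0.93969). S is at the origin and D lies 25.5 along u from S, so D = 25.5·u = (23.962, -8.7215). Tangency of A1 to both parallel lines with radius 7.8 puts V and P at S ± 7.8·n: V = (2.6678, 7.3296), P = (-2.6678, -7.3296). Equal radii place L and F the same way about D: L = D + 7.8·n = (26.630, -1.3919), F = D − 7.8·n = (21.294, -16.051). Then |SL| = |L − S| = 26.666.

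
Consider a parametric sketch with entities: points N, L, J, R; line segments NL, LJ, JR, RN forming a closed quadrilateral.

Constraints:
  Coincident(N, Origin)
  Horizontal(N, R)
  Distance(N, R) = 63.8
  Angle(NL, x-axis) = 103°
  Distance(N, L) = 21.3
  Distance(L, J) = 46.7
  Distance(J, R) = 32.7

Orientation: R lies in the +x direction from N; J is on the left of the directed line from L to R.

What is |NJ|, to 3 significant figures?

48.3

N is at the origin; N and R share the same y with |NR| = 63.8 and R in +x, so R = (63.8, 0). NL runs at 103.0° with |NL| = 21.3, so L = (-4.79, 20.8). J is determined by |LJ| = 46.7 and |JR| = 32.7 together: it lies at the intersection of circle(L, 46.7) and circle(R, 32.7). With |LR| = 71.7, the foot of the radical line on LR is 43.6 from L and the perpendicular offset is √(46.7² − 43.6²) = 16.8. Taking the left-of-LR solution: J = (41.8, 24.2).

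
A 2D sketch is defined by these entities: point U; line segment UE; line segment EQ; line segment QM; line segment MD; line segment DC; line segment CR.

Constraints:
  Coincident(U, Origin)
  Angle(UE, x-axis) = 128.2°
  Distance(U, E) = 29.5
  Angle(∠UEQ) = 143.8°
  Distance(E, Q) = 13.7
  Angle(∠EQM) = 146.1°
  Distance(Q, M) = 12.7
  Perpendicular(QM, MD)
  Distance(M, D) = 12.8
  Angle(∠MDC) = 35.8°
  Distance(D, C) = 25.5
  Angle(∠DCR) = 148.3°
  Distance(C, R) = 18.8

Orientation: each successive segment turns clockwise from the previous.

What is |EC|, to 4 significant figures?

18.02

QM ⟂ MD, so MD runs at -31.90°; with |MD| = 12.8, D = (-1.143, 40.89). ∠MDC = 35.8° gives DC at -176.1° from the x-axis; with |DC| = 25.5, C = (-26.58, 39.16). Then |EC| = |C − E| = 18.02.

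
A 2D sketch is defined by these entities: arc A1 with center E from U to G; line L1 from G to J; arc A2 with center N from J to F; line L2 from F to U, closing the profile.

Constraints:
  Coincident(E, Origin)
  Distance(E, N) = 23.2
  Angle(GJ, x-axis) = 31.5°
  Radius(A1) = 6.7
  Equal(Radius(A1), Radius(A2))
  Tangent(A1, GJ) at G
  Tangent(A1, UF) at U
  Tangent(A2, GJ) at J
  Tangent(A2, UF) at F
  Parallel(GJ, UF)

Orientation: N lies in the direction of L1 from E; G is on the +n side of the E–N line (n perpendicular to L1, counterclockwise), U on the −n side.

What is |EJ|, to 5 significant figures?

24.148

The slot axis is L1's direction at 31.5°, so u = (cos 31.5°, sin 31.5°) = (0.85264, 0.52250) and n = (−sin 31.5°, cos 31.5°) = (-0.52250, 0.85264). E is at the origin and N lies 23.2 along u from E, so N = 23.2·u = (19.781, 12.122). Tangency of A1 to both parallel lines with radius 6.7 puts G and U at E ± 6.7·n: G = (-3.5007, 5.7127), U = (3.5007, -5.7127). Equal radii place J and F the same way about N: J = N + 6.7·n = (16.281, 17.835), F = N − 6.7·n = (23.282, 6.4093). Then |EJ| = |J − E| = 24.148.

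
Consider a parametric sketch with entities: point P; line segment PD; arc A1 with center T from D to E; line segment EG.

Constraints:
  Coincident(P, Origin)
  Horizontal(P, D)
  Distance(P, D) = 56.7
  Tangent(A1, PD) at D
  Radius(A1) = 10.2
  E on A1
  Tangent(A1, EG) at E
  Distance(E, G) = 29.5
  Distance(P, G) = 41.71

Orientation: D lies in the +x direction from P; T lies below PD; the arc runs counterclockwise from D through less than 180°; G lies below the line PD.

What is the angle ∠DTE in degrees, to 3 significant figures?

53.6°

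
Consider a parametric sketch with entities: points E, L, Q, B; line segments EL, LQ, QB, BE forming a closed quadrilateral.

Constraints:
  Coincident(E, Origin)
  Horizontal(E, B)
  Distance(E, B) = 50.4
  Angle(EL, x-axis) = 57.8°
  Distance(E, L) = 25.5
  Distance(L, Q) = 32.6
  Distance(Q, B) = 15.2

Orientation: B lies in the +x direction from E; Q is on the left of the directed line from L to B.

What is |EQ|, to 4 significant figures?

47.59

Checks: |LQ| = 32.60 ✓; |QB| = 15.20 ✓.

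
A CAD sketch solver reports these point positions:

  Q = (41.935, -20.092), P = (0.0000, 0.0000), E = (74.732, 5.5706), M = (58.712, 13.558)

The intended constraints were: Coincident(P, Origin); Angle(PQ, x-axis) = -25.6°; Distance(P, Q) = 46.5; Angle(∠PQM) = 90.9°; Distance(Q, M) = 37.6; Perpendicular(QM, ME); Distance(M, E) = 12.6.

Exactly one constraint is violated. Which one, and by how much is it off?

Distance(M, E) = 12.6 — off by 5.30.

P = (0.00, 0.00) ✓; PQ at -25.60° ✓; |PQ| = 46.50 ✓; ∠PQM = 90.90° ✓; |QM| = 37.60 ✓; ∠(QM, ME) = 90.00° ✓; |ME| = 17.90 ✗.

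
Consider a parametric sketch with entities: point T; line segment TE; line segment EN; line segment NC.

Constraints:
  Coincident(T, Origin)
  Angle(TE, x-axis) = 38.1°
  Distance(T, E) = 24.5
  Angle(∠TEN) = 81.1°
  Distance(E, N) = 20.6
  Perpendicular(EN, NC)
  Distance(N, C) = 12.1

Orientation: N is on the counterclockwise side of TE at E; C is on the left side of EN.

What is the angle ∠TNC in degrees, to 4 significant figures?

34.78°

∠TEN = 81.1°, so EN runs at 38.1° + (180° − 81.1°) = 137.0° from the x-axis; with |EN| = 20.6, N = E + 20.6·(cos 137.0°, sin 137.0°) = (4.214, 29.17). EN ⟂ NC; with |NC| = 12.1 on the left of EN, C = N + 12.1·(-0.6820, -0.7314) = (-4.038, 20.32). Then cos ∠TNC = NT·NC / (|NT||NC|), giving 34.78°.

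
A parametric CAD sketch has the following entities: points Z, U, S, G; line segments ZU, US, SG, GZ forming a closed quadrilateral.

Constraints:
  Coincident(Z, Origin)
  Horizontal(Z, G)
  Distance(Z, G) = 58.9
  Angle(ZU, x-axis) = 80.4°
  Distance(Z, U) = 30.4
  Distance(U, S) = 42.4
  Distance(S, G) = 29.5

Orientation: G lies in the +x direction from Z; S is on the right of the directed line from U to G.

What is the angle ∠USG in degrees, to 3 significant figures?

117°

Z is at the origin; Z and G share the same y with |ZG| = 58.9 and G in +x, so G = (58.9, 0). ZU runs at 80.4° with |ZU| = 30.4, so U = (5.07, 30.0). S is determined by |US| = 42.4 and |SG| = 29.5 together: it lies at the intersection of circle(U, 42.4) and circle(G, 29.5). With |UG| = 61.6, the foot of the radical line on UG is 38.3 from U and the perpendicular offset is √(42.4² − 38.3²) = 18.1. Taking the right-of-UG solution: S = (29.7, -4.51).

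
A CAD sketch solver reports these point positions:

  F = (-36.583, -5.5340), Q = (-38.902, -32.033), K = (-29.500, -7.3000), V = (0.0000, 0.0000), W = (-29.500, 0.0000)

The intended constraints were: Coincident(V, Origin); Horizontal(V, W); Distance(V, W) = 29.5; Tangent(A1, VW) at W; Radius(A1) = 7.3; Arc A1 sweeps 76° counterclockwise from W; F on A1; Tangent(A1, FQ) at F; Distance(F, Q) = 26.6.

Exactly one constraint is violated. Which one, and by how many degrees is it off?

Tangent(A1, FQ) at F — off by 9.00°.

V = (0.00, 0.00) ✓; V.y = 0.00, W.y = 0.00 ✓; |VW| = 29.50 ✓; ∠(KW, WV) = 90.00° ✓; |KW| = 7.300 ✓; bearing(K→F) − bearing(K→W) = 76.00° ✓; |KF| = 7.300 ✓; ∠(KF, FQ) = 81.00° ✗; |FQ| = 26.60 ✓.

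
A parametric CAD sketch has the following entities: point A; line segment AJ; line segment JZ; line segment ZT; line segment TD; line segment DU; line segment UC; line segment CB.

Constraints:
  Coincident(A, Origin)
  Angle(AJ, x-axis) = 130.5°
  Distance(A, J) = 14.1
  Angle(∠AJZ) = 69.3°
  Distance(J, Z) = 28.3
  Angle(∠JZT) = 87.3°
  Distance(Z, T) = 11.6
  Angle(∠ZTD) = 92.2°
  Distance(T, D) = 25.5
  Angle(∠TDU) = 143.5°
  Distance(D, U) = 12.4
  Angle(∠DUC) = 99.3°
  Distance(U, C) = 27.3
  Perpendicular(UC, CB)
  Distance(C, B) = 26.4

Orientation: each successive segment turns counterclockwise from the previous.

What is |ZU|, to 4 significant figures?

36.16

∠ZTD = 92.2° gives TD at 61.70° from the x-axis; with |TD| = 25.5, D = (-0.2845, 3.271). ∠TDU = 143.5° gives DU at 98.20° from the x-axis; with |DU| = 12.4, U = (-2.053, 15.54). Then |ZU| = |U − Z| = 36.16.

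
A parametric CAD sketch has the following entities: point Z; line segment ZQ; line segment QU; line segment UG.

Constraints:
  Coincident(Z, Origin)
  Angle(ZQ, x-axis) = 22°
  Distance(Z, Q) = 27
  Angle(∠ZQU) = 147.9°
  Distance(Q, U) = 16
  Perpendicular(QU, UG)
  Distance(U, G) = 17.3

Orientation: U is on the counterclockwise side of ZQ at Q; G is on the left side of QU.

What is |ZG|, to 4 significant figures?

38.98

Z is at the origin; ZQ runs at 22.0° with length 27.0, so Q = 27.0·(cos 22.0°, sin 22.0°) = (25.03, 10.11). ∠ZQU = 147.9°, so QU runs at 22.0° + (180° − 147.9°) = 54.10° from the x-axis; with |QU| = 16.0, U = Q + 16.0·(cos 54.10°, sin 54.10°) = (34.42, 23.08). The perpendicularity gives UG at right angles to QU; with |UG| = 17.3 on the left of QU, G = U + 17.3·(-0.8100, 0.5864) = (20.40, 33.22). Then |ZG| = |G − Z| = 38.98.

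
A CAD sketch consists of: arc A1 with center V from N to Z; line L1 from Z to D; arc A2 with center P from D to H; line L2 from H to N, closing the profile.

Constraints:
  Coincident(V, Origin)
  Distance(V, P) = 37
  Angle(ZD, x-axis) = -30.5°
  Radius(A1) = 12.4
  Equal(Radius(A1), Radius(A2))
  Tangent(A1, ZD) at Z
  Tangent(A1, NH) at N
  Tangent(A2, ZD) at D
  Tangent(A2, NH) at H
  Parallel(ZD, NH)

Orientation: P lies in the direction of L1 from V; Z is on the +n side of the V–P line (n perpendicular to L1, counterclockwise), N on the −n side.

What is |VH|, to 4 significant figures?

39.02

The slot axis is L1's direction at -30.5°, so u = (cos -30.5°, sin -30.5°) = (0.8616, -0.5075) and n = (−sin -30.5°, cos -30.5°) = (0.5075, 0.8616). V is at the origin and P lies 37.0 along u from V, so P = 37.0·u = (31.88, -18.78). Tangency of A1 to both parallel lines with radius 12.4 puts Z and N at V ± 12.4·n: Z = (6.293, 10.68), N = (-6.293, -10.68). Equal radii place D and H the same way about P: D = P + 12.4·n = (38.17, -8.095), H = P − 12.4·n = (25.59, -29.46). Then |VH| = |H − V| = 39.02.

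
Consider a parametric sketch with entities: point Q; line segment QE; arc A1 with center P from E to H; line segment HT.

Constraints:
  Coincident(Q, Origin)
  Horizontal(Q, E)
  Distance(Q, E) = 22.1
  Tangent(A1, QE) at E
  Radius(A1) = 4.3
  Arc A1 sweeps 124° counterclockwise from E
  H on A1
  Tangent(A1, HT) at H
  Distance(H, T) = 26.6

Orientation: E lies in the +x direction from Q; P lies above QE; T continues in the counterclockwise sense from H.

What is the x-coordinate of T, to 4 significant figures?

10.79

On A1, E sits at bearing -90° from P; a 124° counterclockwise sweep puts H at bearing 34°, so H = P + 4.3·(cos 34°, sin 34°) = (25.66, 6.705). Tangency of A1 to HT means the radius PH is perpendicular to HT, so HT runs along (−sin 34°, cos 34°); with |HT| = 26.6, T = (10.79, 28.76). So T.x = 10.79.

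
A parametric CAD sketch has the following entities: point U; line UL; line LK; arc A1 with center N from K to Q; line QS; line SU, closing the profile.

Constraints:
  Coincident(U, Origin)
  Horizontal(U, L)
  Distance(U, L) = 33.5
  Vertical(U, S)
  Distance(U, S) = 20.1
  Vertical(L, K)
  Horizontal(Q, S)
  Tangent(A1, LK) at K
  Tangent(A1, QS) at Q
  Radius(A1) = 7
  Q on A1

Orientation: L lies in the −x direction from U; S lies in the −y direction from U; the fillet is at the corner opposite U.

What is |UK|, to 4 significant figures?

35.97

U is at the origin; U and L share the same y with |UL| = 33.5 and L on the −x side, so L = (-33.50, 0.000). US is vertical with |US| = 20.1 and S on the −y side, so S = (0.000, -20.10). The virtual corner opposite U is at (-33.50, -20.10). Tangency of A1 to LK means the radius NK is perpendicular to LK and the tangent condition forces NQ to be normal to QS, with radius 7.0, so the center N sits 7.0 in from both sides at N = (-26.50, -13.10). That places the tangent points at K = (-33.50, -13.10) on LK and Q = (-26.50, -20.10) on QS. Then |UK| = |K − U| = 35.97.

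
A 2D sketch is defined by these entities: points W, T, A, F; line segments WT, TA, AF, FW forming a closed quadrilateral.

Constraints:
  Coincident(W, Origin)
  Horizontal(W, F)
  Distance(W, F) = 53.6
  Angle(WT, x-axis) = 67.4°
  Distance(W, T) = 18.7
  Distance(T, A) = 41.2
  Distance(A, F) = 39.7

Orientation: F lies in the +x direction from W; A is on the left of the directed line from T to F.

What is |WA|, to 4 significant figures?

57.26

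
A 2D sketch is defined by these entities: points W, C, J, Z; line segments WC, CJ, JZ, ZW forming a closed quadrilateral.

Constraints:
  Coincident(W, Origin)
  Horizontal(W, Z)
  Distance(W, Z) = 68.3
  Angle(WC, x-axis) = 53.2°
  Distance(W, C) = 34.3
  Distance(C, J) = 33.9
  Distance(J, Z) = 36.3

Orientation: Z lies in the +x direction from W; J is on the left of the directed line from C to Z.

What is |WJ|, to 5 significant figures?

63.405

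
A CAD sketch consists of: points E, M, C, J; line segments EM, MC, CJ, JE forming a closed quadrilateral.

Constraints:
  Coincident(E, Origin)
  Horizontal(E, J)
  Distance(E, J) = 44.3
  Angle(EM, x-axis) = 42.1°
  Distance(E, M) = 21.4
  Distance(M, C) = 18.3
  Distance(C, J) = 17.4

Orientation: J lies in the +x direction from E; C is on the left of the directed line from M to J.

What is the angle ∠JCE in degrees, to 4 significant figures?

103.1°

E is at the origin; E and J share the same y with |EJ| = 44.3 and J in +x, so J = (44.3, 0). EM runs at 42.1° with |EM| = 21.4, so M = (15.88, 14.35). C is determined by |MC| = 18.3 and |CJ| = 17.4 together: it lies at the intersection of circle(M, 18.3) and circle(J, 17.4). With |MJ| = 31.84, the foot of the radical line on MJ is 16.42 from M and the perpendicular offset is √(18.3² − 16.42²) = 8.072. Taking the left-of-MJ solution: C = (34.18, 14.15).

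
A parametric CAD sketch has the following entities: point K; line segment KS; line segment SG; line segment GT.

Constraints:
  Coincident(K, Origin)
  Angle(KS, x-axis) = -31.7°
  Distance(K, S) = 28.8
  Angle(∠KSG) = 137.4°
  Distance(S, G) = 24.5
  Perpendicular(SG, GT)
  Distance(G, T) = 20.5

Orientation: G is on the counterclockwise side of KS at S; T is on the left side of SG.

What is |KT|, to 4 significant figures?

45.71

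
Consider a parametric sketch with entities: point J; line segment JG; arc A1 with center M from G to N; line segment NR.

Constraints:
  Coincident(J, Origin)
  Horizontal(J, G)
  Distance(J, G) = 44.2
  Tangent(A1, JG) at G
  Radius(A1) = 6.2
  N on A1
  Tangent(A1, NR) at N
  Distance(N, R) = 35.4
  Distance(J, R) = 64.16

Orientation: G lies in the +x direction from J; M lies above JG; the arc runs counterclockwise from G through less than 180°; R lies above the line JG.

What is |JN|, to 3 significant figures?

50.8

J is at the origin; JG is horizontal with |JG| = 44.2 and G on the +x side, so G = (44.2, 0.00). Tangency of A1 to JG means the radius MG is perpendicular to JG, so M = G + (0, 6.2) = (44.2, 6.20). Since MN ⟂ NR (tangency), |MR| = √(6.2² + 35.4²) = 35.9 regardless of where N sits on A1. So R lies on both circle(J, 64.16) and circle(M, 35.9); the above-JG intersection is R = (48.6, 41.9). N is the foot of the tangent from R: N = (50.4, 6.51).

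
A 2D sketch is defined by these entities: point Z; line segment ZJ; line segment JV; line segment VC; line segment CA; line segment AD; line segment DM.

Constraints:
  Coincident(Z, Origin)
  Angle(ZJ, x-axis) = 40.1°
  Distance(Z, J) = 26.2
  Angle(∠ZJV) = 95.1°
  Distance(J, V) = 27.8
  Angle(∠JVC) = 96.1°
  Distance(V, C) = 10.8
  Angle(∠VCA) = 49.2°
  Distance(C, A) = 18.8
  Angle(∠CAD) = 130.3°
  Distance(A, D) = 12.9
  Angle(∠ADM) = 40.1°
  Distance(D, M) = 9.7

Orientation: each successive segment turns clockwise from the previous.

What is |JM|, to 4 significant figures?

20.10

Z is at the origin; ZJ runs at 40.1° with length 26.2, so J = (20.04, 16.88). ∠ZJV = 95.1° gives JV at -44.80° from the x-axis; with |JV| = 27.8, V = (39.77, -2.713). ∠JVC = 96.1° gives VC at -128.7° from the x-axis; with |VC| = 10.8, C = (33.01, -11.14). ∠VCA = 49.2° gives CA at 100.5° from the x-axis; with |CA| = 18.8, A = (29.59, 7.344). ∠CAD = 130.3° gives AD at 50.80° from the x-axis; with |AD| = 12.9, D = (37.74, 17.34). ∠ADM = 40.1° gives DM at -89.10° from the x-axis; with |DM| = 9.7, M = (37.89, 7.642). Then |JM| = |M − J| = 20.10.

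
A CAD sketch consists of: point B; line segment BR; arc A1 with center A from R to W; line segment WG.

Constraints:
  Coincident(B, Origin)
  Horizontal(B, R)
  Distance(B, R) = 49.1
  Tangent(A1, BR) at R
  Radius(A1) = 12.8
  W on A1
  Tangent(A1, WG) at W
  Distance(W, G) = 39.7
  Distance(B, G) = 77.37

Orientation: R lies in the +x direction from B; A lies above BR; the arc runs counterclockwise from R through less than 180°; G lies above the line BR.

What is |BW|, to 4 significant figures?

63.50

Checks: |AW| = 12.80 ✓; ∠(AW, WG) = 90.00° ✓; |WG| = 39.70 ✓; |BG| = 77.37 ✓.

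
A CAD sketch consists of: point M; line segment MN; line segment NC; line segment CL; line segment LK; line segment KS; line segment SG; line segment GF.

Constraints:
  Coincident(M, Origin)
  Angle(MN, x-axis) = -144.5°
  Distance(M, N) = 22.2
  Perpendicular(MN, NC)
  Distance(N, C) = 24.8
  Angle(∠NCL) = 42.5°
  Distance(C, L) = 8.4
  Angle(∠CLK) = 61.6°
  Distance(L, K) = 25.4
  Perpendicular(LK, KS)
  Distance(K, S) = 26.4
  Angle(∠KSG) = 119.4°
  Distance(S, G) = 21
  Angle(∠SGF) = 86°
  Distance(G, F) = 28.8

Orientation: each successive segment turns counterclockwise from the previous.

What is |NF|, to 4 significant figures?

31.34

M is at the origin; MN runs at -144.5° with length 22.2, so N = (-18.07, -12.89). The perpendicularity gives NC at right angles to MN, so NC runs at -54.50°; with |NC| = 24.8, C = (-3.672, -33.08). ∠NCL = 42.5° gives CL at 83.00° from the x-axis; with |CL| = 8.4, L = (-2.648, -24.74). ∠CLK = 61.6° gives LK at -158.6° from the x-axis; with |LK| = 25.4, K = (-26.30, -34.01). LK ⟂ KS, so KS runs at -68.60°; with |KS| = 26.4, S = (-16.66, -58.59). ∠KSG = 119.4° gives SG at -8.000° from the x-axis; with |SG| = 21.0, G = (4.131, -61.51). ∠SGF = 86.0° gives GF at 86.00° from the x-axis; with |GF| = 28.8, F = (6.140, -32.78). Then |NF| = |F − N| = 31.34.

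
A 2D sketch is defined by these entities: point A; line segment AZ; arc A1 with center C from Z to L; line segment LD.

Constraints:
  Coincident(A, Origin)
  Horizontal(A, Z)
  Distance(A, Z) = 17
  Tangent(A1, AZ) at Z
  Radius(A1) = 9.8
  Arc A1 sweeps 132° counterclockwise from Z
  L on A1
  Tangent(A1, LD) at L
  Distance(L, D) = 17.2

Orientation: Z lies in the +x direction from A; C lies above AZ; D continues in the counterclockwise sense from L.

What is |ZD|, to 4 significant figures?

29.44

A is at the origin; A and Z share the same y with |AZ| = 17.0 and Z on the +x side, so Z = (17.00, 0.000). The tangent condition forces CZ to be normal to AZ, so C = Z + (0, 9.8) = (17.00, 9.800). On A1, Z sits at bearing -90° from C; a 132° counterclockwise sweep puts L at bearing 42°, so L = C + 9.8·(cos 42°, sin 42°) = (24.28, 16.36). Since A1 is tangent to LD there, CL ⟂ LD, so LD runs along (−sin 42°, cos 42°); with |LD| = 17.2, D = (12.77, 29.14). Then |ZD| = |D − Z| = 29.44.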